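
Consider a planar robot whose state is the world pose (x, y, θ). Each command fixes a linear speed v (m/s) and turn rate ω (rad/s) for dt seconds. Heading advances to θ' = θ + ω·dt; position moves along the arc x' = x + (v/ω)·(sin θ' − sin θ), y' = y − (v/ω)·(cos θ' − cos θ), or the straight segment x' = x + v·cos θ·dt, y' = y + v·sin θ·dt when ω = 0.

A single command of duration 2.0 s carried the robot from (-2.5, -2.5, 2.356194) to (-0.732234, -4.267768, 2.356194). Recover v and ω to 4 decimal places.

v = -1.2500, ω = 0.0000

Δθ = 2.356194 − 2.356194 = 0.000000
ω = Δθ/dt = 0.000000/2.0 = 0.0000
ω = 0 → v = (Δx·cos θ + Δy·sin θ)/dt = -1.2500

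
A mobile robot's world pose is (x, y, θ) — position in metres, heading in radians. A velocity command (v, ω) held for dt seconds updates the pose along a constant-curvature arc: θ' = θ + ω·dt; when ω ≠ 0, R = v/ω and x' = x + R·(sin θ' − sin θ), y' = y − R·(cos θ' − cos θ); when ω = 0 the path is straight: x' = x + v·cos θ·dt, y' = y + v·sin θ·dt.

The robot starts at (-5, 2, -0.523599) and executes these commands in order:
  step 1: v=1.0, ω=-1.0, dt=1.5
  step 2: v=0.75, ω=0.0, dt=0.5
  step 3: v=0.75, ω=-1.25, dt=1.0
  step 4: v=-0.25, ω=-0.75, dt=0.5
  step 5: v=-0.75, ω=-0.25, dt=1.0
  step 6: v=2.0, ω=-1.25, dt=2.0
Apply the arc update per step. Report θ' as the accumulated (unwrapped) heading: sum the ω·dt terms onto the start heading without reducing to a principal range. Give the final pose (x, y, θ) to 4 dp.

step 1: θ'=-2.0236 (R=-1.0000) → pose (-4.6008, 0.6965, -2.0236)
step 2: θ'=-2.0236 (straight) → pose (-4.7648, 0.3593, -2.0236)
step 3: θ'=-3.2736 (R=-0.6000) → pose (-5.3833, 0.0270, -3.2736)
step 4: θ'=-3.6486 (R=0.3333) → pose (-5.2654, -0.0120, -3.6486)
step 5: θ'=-3.8986 (R=3.0000) → pose (-4.6618, -0.4540, -3.8986)
step 6: θ'=-6.3986 (R=-1.6000) → pose (-3.3788, 2.2984, -6.3986)

(-3.3788, 2.2984, -6.3986)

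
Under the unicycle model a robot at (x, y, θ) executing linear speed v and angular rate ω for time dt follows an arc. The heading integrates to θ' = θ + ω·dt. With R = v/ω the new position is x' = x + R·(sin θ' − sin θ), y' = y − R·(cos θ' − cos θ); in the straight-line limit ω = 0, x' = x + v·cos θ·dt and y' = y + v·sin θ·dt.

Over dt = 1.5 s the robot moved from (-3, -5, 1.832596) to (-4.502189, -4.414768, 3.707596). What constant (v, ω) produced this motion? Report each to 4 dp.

Δθ = 3.707596 − 1.832596 = 1.875000
ω = Δθ/dt = 1.875000/1.5 = 1.2500
R = Δx/(sin θ' − sin θ) = 1.0000
v = R·ω = 1.0000·1.2500 = 1.2500

v = 1.2500, ω = 1.2500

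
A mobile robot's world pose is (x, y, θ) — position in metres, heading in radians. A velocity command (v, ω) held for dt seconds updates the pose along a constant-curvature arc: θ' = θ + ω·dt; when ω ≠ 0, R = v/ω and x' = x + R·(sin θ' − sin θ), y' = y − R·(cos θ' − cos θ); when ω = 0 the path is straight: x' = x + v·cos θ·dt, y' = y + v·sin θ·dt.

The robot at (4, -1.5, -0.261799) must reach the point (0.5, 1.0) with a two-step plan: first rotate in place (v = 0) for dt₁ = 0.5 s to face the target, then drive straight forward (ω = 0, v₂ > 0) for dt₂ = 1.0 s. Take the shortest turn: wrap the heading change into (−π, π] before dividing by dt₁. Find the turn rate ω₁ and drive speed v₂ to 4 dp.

heading to target = atan2(1−-1.5, 0.5−4) = 2.5213
Δθ = wrap(2.5213 − -0.2618) = 2.7831; ω₁ = Δθ/dt₁ = 5.5663
distance = √((0.5−4)² + (1−-1.5)²) = 4.3012; v₂ = distance/dt₂ = 4.3012

ω₁ = 5.5663, v₂ = 4.3012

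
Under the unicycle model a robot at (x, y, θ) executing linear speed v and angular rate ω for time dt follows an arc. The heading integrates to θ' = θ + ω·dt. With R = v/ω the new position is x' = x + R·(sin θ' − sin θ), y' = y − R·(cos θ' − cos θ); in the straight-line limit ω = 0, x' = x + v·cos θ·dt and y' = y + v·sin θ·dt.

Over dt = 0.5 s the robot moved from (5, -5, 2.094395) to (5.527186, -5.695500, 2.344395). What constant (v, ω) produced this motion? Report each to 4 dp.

v = -1.7500, ω = 0.5000

Δθ = 2.344395 − 2.094395 = 0.250000
ω = Δθ/dt = 0.250000/0.5 = 0.5000
R = −Δy/(cos θ' − cos θ) = -3.5000
v = R·ω = -3.5000·0.5000 = -1.7500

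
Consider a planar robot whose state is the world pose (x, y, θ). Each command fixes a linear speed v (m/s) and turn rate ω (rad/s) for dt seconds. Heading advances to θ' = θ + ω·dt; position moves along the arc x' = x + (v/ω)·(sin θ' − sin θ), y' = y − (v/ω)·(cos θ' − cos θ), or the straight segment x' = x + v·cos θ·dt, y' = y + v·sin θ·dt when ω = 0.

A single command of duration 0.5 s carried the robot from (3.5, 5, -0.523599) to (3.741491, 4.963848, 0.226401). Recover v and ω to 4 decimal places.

v = 0.5000, ω = 1.5000

Δθ = 0.226401 − -0.523599 = 0.750000
ω = Δθ/dt = 0.750000/0.5 = 1.5000
R = Δx/(sin θ' − sin θ) = 0.3333
v = R·ω = 0.3333·1.5000 = 0.5000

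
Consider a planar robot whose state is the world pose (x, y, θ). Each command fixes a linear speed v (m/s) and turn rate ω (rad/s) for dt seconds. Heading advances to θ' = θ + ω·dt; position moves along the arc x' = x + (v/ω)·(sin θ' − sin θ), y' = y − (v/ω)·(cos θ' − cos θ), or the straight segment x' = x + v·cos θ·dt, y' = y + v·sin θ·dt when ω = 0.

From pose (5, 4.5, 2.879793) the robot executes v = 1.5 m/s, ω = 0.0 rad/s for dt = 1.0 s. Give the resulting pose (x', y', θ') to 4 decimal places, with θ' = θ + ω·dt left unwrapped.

(3.5511, 4.8882, 2.8798)

θ' = 2.8798 + 0.0·1.0 = 2.8798
ω = 0 → straight: x' = 5 + 1.5·cos(2.8798)·1.0 = 3.5511
y' = 4.5 + 1.5·sin(2.8798)·1.0 = 4.8882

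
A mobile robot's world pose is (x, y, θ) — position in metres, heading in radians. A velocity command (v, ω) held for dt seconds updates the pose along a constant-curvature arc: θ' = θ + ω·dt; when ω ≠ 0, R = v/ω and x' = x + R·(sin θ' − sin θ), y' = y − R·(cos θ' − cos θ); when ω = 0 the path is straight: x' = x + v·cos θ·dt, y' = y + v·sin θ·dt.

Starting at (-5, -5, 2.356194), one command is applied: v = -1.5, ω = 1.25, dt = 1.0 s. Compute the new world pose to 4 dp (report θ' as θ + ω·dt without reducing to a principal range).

θ' = 2.3562 + 1.25·1.0 = 3.6062
R = v/ω = -1.5/1.25 = -1.2000
x' = -5 + -1.2000·(sin 3.6062 − sin 2.3562) = -3.6138
y' = -5 − -1.2000·(cos 3.6062 − cos 2.3562) = -5.2243

(-3.6138, -5.2243, 3.6062)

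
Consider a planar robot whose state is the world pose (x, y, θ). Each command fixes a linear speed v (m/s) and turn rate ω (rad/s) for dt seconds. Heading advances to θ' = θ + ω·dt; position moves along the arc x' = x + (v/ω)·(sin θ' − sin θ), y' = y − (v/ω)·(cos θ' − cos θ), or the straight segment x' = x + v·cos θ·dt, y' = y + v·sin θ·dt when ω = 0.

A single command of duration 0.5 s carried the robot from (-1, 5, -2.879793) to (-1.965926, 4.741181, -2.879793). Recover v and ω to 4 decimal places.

v = 2.0000, ω = 0.0000

Δθ = -2.879793 − -2.879793 = 0.000000
ω = Δθ/dt = 0.000000/0.5 = 0.0000
ω = 0 → v = (Δx·cos θ + Δy·sin θ)/dt = 2.0000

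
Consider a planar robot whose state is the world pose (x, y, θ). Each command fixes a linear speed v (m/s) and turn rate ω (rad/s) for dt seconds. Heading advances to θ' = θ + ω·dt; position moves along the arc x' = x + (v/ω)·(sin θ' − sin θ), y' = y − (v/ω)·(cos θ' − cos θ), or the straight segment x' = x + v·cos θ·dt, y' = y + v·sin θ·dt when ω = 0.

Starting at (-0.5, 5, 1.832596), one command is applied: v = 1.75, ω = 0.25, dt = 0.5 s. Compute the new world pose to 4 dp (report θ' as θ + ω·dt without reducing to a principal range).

θ' = 1.8326 + 0.25·0.5 = 1.9576
R = v/ω = 1.75/0.25 = 7.0000
x' = -0.5 + 7.0000·(sin 1.9576 − sin 1.8326) = -0.7786
y' = 5 − 7.0000·(cos 1.9576 − cos 1.8326) = 5.8288

(-0.7786, 5.8288, 1.9576)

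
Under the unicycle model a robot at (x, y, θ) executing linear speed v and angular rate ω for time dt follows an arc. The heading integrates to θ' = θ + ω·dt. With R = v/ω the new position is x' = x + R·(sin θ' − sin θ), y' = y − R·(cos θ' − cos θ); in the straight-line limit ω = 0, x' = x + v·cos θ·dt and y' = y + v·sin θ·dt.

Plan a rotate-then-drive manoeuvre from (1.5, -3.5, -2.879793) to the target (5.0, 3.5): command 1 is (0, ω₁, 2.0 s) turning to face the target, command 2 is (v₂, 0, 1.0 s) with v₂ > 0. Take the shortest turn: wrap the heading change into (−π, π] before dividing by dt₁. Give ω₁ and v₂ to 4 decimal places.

heading to target = atan2(3.5−-3.5, 5−1.5) = 1.1071
Δθ = wrap(1.1071 − -2.8798) = -2.2962; ω₁ = Δθ/dt₁ = -1.1481
distance = √((5−1.5)² + (3.5−-3.5)²) = 7.8262; v₂ = distance/dt₂ = 7.8262

ω₁ = -1.1481, v₂ = 7.8262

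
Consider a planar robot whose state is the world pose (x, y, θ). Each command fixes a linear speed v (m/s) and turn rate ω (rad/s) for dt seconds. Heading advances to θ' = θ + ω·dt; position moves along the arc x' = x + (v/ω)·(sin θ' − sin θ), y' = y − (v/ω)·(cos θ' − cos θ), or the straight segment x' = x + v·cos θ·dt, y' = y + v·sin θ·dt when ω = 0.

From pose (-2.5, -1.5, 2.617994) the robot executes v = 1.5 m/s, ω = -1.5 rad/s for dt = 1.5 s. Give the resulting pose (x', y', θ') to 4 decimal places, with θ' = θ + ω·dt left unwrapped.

θ' = 2.6180 + -1.5·1.5 = 0.3680
R = v/ω = 1.5/-1.5 = -1.0000
x' = -2.5 + -1.0000·(sin 0.3680 − sin 2.6180) = -2.3597
y' = -1.5 − -1.0000·(cos 0.3680 − cos 2.6180) = 0.2991

(-2.3597, 0.2991, 0.3680)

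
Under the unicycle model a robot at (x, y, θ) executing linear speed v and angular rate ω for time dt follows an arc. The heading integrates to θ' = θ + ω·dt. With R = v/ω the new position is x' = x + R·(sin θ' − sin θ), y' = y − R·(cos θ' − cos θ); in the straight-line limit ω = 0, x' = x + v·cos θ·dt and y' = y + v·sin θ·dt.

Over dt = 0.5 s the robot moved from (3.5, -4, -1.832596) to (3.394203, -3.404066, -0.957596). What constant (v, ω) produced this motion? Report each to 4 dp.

Δθ = -0.957596 − -1.832596 = 0.875000
ω = Δθ/dt = 0.875000/0.5 = 1.7500
R = −Δy/(cos θ' − cos θ) = -0.7143
v = R·ω = -0.7143·1.7500 = -1.2500

v = -1.2500, ω = 1.7500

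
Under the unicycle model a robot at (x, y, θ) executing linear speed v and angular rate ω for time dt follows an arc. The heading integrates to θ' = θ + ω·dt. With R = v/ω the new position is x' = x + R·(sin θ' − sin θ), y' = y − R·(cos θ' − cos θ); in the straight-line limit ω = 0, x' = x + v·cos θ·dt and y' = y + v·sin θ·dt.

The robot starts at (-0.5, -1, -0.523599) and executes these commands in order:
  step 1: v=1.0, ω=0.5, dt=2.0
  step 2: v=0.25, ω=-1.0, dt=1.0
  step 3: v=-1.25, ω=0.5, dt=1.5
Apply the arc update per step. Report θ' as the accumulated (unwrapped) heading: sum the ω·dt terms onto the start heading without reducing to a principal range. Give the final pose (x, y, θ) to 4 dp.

(-0.1544, -0.7798, 0.2264)

step 1: θ'=0.4764 (R=2.0000) → pose (1.4172, -1.0453, 0.4764)
step 2: θ'=-0.5236 (R=-0.2500) → pose (1.6568, -1.0509, -0.5236)
step 3: θ'=0.2264 (R=-2.5000) → pose (-0.1544, -0.7798, 0.2264)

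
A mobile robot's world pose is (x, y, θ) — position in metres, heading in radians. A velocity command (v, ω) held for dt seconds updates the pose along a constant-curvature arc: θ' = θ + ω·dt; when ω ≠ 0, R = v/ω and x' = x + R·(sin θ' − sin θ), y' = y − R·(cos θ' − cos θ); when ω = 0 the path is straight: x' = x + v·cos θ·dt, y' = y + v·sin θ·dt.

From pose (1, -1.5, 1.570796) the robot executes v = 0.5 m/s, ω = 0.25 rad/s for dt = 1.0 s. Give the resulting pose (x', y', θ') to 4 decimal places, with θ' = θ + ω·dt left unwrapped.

(0.9378, -1.0052, 1.8208)

θ' = 1.5708 + 0.25·1.0 = 1.8208
R = v/ω = 0.5/0.25 = 2.0000
x' = 1 + 2.0000·(sin 1.8208 − sin 1.5708) = 0.9378
y' = -1.5 − 2.0000·(cos 1.8208 − cos 1.5708) = -1.0052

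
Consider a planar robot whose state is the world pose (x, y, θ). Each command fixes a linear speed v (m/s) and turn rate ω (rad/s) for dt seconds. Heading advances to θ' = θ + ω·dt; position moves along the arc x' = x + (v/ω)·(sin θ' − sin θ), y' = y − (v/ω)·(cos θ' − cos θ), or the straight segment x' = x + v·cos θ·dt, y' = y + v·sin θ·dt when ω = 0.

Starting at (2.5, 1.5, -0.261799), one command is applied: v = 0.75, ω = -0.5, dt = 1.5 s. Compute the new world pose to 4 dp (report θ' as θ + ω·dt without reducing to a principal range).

(3.3835, 0.8466, -1.0118)

θ' = -0.2618 + -0.5·1.5 = -1.0118
R = v/ω = 0.75/-0.5 = -1.5000
x' = 2.5 + -1.5000·(sin -1.0118 − sin -0.2618) = 3.3835
y' = 1.5 − -1.5000·(cos -1.0118 − cos -0.2618) = 0.8466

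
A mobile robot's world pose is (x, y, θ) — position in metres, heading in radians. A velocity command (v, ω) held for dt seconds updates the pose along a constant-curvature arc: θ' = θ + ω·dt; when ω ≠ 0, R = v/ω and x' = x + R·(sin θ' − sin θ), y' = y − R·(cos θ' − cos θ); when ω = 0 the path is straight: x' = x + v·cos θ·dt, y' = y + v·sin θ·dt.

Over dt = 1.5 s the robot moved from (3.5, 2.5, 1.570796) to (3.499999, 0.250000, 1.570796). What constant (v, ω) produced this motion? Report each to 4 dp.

v = -1.5000, ω = 0.0000

Δθ = 1.570796 − 1.570796 = 0.000000
ω = Δθ/dt = 0.000000/1.5 = 0.0000
ω = 0 → v = (Δx·cos θ + Δy·sin θ)/dt = -1.5000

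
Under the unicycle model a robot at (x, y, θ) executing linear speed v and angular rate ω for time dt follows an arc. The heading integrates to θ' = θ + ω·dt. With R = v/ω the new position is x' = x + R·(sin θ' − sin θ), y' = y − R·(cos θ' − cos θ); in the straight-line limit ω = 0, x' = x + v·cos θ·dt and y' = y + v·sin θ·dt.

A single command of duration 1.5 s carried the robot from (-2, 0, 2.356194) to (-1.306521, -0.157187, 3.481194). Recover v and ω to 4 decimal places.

v = -0.5000, ω = 0.7500

Δθ = 3.481194 − 2.356194 = 1.125000
ω = Δθ/dt = 1.125000/1.5 = 0.7500
R = Δx/(sin θ' − sin θ) = -0.6667
v = R·ω = -0.6667·0.7500 = -0.5000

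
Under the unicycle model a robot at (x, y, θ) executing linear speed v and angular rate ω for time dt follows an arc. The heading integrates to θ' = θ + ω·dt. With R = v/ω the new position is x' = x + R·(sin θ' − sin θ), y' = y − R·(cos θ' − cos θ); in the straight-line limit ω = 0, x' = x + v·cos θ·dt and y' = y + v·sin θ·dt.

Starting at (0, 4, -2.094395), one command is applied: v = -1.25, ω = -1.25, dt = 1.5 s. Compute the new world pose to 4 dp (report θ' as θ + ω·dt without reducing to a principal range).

θ' = -2.0944 + -1.25·1.5 = -3.9694
R = v/ω = -1.25/-1.25 = 1.0000
x' = 0 + 1.0000·(sin -3.9694 − sin -2.0944) = 1.6025
y' = 4 − 1.0000·(cos -3.9694 − cos -2.0944) = 4.1765

(1.6025, 4.1765, -3.9694)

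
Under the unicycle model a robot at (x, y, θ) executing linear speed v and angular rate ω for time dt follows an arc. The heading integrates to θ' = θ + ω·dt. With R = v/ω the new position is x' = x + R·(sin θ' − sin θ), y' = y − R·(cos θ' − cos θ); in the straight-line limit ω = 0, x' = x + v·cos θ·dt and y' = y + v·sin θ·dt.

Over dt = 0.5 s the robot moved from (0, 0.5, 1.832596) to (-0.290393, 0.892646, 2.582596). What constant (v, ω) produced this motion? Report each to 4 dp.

Δθ = 2.582596 − 1.832596 = 0.750000
ω = Δθ/dt = 0.750000/0.5 = 1.5000
R = −Δy/(cos θ' − cos θ) = 0.6667
v = R·ω = 0.6667·1.5000 = 1.0000

v = 1.0000, ω = 1.5000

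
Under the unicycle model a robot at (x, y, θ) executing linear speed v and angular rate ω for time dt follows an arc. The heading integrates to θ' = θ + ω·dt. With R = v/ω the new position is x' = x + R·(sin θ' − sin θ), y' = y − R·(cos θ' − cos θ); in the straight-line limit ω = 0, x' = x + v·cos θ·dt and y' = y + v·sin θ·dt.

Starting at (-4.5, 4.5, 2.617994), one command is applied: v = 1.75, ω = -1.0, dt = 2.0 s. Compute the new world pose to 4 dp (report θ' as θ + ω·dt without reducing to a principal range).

(-4.6390, 7.4419, 0.6180)

θ' = 2.6180 + -1.0·2.0 = 0.6180
R = v/ω = 1.75/-1.0 = -1.7500
x' = -4.5 + -1.7500·(sin 0.6180 − sin 2.6180) = -4.6390
y' = 4.5 − -1.7500·(cos 0.6180 − cos 2.6180) = 7.4419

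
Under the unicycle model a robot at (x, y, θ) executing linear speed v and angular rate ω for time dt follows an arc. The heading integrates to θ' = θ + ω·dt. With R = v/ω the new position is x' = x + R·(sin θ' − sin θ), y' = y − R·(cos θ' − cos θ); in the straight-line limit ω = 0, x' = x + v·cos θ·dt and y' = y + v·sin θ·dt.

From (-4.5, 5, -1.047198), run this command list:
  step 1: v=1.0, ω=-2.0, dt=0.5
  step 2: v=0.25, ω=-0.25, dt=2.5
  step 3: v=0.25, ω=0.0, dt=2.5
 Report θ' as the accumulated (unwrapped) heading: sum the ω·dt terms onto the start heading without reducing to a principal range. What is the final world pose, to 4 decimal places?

(-5.4824, 3.8047, -2.6722)

step 1: θ'=-2.0472 (R=-0.5000) → pose (-4.4887, 4.5207, -2.0472)
step 2: θ'=-2.6722 (R=-1.0000) → pose (-4.9250, 4.0875, -2.6722)
step 3: θ'=-2.6722 (straight) → pose (-5.4824, 3.8047, -2.6722)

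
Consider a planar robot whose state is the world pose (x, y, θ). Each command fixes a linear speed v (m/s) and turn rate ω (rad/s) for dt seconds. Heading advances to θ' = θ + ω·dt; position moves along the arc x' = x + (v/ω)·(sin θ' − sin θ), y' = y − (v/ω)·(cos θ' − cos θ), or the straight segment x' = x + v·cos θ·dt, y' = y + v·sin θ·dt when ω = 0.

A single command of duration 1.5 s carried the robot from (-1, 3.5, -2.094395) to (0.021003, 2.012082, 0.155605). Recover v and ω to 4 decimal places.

v = 1.5000, ω = 1.5000

Δθ = 0.155605 − -2.094395 = 2.250000
ω = Δθ/dt = 2.250000/1.5 = 1.5000
R = −Δy/(cos θ' − cos θ) = 1.0000
v = R·ω = 1.0000·1.5000 = 1.5000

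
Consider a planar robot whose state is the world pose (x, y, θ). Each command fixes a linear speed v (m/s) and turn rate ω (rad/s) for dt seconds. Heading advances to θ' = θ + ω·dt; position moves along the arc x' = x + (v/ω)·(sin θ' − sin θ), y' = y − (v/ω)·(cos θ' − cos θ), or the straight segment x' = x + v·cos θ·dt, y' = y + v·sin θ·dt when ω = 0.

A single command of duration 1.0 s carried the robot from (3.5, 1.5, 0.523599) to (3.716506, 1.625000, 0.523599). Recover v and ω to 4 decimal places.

Δθ = 0.523599 − 0.523599 = 0.000000
ω = Δθ/dt = 0.000000/1.0 = 0.0000
ω = 0 → v = (Δx·cos θ + Δy·sin θ)/dt = 0.2500

v = 0.2500, ω = 0.0000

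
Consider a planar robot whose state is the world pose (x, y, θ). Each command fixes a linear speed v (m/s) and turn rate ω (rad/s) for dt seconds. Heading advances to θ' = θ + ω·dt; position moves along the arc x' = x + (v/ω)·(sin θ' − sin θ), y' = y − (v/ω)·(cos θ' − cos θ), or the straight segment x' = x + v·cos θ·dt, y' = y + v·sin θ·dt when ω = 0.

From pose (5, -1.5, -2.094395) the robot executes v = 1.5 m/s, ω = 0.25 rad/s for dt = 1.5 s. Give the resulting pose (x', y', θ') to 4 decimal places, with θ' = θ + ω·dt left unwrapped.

(4.2623, -3.6117, -1.7194)

θ' = -2.0944 + 0.25·1.5 = -1.7194
R = v/ω = 1.5/0.25 = 6.0000
x' = 5 + 6.0000·(sin -1.7194 − sin -2.0944) = 4.2623
y' = -1.5 − 6.0000·(cos -1.7194 − cos -2.0944) = -3.6117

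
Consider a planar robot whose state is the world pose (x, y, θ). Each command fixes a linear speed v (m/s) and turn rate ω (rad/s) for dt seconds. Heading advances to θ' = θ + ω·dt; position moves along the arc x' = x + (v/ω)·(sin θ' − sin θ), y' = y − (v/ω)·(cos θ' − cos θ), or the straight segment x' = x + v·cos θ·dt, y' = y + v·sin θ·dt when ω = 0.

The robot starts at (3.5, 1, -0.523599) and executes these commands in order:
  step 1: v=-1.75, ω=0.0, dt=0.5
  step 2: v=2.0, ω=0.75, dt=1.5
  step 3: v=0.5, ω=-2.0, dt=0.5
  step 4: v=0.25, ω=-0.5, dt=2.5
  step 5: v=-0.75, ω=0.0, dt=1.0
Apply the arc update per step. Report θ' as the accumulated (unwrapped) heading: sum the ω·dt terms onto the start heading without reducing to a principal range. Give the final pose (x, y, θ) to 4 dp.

(6.1856, 1.8204, -1.6486)

step 1: θ'=-0.5236 (straight) → pose (2.7422, 1.4375, -0.5236)
step 2: θ'=0.6014 (R=2.6667) → pose (5.5844, 1.5481, 0.6014)
step 3: θ'=-0.3986 (R=-0.2500) → pose (5.8228, 1.5724, -0.3986)
step 4: θ'=-1.6486 (R=-0.5000) → pose (6.1273, 1.0727, -1.6486)
step 5: θ'=-1.6486 (straight) → pose (6.1856, 1.8204, -1.6486)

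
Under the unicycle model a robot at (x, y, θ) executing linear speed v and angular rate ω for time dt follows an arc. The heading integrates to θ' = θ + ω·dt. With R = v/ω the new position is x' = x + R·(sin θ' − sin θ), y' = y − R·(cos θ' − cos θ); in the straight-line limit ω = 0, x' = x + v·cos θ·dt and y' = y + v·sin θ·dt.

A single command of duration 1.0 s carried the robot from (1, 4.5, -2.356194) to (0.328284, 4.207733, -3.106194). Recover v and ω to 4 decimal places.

Δθ = -3.106194 − -2.356194 = -0.750000
ω = Δθ/dt = -0.750000/1.0 = -0.7500
R = Δx/(sin θ' − sin θ) = -1.0000
v = R·ω = -1.0000·-0.7500 = 0.7500

v = 0.7500, ω = -0.7500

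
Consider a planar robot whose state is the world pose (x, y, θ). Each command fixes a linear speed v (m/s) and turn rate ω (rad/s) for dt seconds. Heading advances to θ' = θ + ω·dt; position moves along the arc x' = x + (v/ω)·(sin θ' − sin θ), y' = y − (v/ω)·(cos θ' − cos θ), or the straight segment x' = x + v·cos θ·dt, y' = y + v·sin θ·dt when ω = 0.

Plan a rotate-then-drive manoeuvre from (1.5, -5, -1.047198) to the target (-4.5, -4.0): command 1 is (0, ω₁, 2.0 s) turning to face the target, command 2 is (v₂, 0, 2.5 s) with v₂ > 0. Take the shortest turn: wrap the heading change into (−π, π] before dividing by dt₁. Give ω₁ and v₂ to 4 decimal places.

heading to target = atan2(-4−-5, -4.5−1.5) = 2.9764
Δθ = wrap(2.9764 − -1.0472) = -2.2595; ω₁ = Δθ/dt₁ = -1.1298
distance = √((-4.5−1.5)² + (-4−-5)²) = 6.0828; v₂ = distance/dt₂ = 2.4331

ω₁ = -1.1298, v₂ = 2.4331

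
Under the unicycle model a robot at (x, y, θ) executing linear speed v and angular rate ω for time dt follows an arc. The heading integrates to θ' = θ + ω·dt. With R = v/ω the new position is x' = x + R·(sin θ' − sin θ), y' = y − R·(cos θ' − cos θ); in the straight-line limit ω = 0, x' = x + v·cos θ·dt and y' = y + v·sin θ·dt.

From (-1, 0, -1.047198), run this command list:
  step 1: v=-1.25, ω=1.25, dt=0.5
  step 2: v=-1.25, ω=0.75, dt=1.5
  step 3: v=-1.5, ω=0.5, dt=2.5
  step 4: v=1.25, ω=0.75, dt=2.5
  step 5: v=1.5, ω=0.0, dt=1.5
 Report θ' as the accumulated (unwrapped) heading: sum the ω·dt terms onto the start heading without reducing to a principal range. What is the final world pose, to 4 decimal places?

step 1: θ'=-0.4222 (R=-1.0000) → pose (-1.4563, 0.4122, -0.4222)
step 2: θ'=0.7028 (R=-1.6667) → pose (-3.2165, 0.1636, 0.7028)
step 3: θ'=1.9528 (R=-3.0000) → pose (-4.0611, -3.2439, 1.9528)
step 4: θ'=3.8278 (R=1.6667) → pose (-6.6637, -2.5757, 3.8278)
step 5: θ'=3.8278 (straight) → pose (-8.4044, -4.0014, 3.8278)

(-8.4044, -4.0014, 3.8278)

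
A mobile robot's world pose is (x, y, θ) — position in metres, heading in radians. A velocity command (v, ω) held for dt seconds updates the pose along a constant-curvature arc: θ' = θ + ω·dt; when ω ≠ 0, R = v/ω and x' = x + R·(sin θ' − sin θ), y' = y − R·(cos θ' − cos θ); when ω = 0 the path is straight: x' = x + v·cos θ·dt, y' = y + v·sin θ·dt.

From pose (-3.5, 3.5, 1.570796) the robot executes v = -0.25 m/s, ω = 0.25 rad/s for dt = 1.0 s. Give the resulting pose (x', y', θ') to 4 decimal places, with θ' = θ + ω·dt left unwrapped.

(-3.4689, 3.2526, 1.8208)

θ' = 1.5708 + 0.25·1.0 = 1.8208
R = v/ω = -0.25/0.25 = -1.0000
x' = -3.5 + -1.0000·(sin 1.8208 − sin 1.5708) = -3.4689
y' = 3.5 − -1.0000·(cos 1.8208 − cos 1.5708) = 3.2526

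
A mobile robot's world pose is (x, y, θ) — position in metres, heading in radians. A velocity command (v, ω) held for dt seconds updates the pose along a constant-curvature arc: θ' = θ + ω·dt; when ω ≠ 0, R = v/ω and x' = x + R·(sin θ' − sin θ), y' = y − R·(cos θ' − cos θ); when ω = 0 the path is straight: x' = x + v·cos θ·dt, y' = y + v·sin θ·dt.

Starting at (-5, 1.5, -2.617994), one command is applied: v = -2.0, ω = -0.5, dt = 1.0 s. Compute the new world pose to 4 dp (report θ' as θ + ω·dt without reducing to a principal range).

θ' = -2.6180 + -0.5·1.0 = -3.1180
R = v/ω = -2.0/-0.5 = 4.0000
x' = -5 + 4.0000·(sin -3.1180 − sin -2.6180) = -3.0944
y' = 1.5 − 4.0000·(cos -3.1180 − cos -2.6180) = 2.0348

(-3.0944, 2.0348, -3.1180)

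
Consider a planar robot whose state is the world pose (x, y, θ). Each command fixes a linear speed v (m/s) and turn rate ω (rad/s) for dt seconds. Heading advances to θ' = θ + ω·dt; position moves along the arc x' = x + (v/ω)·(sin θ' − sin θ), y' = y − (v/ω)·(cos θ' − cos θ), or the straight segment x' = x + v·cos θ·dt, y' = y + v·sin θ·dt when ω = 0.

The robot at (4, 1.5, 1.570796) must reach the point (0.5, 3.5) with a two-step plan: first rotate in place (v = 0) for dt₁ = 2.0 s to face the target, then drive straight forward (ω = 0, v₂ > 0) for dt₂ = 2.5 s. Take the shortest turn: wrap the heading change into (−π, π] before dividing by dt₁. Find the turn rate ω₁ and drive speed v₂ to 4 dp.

ω₁ = 0.5258, v₂ = 1.6125

heading to target = atan2(3.5−1.5, 0.5−4) = 2.6224
Δθ = wrap(2.6224 − 1.5708) = 1.0517; ω₁ = Δθ/dt₁ = 0.5258
distance = √((0.5−4)² + (3.5−1.5)²) = 4.0311; v₂ = distance/dt₂ = 1.6125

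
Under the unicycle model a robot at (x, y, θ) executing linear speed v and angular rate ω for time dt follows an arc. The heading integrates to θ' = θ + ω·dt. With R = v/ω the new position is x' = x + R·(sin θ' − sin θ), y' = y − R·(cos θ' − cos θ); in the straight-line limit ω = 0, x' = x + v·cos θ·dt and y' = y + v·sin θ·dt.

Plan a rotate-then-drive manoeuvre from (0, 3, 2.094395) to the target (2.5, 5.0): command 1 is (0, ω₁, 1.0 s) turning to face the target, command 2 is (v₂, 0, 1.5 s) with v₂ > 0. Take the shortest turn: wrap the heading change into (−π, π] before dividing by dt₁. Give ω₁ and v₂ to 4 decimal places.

heading to target = atan2(5−3, 2.5−0) = 0.6747
Δθ = wrap(0.6747 − 2.0944) = -1.4197; ω₁ = Δθ/dt₁ = -1.4197
distance = √((2.5−0)² + (5−3)²) = 3.2016; v₂ = distance/dt₂ = 2.1344

ω₁ = -1.4197, v₂ = 2.1344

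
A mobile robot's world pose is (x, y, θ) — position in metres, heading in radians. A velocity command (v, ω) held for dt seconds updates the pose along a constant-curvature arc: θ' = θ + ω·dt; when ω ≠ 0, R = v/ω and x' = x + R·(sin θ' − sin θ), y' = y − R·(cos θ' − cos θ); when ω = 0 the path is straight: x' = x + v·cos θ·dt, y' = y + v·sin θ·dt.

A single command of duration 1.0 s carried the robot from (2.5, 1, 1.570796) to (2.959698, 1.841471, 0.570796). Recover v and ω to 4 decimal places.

v = 1.0000, ω = -1.0000

Δθ = 0.570796 − 1.570796 = -1.000000
ω = Δθ/dt = -1.000000/1.0 = -1.0000
R = −Δy/(cos θ' − cos θ) = -1.0000
v = R·ω = -1.0000·-1.0000 = 1.0000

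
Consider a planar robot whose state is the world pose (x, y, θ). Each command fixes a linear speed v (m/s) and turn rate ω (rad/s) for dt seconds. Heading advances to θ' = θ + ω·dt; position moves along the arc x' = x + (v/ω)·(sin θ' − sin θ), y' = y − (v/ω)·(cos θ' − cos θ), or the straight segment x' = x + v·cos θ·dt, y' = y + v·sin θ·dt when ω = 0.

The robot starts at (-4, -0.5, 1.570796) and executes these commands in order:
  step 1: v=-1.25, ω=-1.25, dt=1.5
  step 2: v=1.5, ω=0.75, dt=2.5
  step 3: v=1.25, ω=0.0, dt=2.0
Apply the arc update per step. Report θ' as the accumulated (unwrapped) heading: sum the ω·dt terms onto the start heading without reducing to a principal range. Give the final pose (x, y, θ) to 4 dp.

step 1: θ'=-0.3042 (R=1.0000) → pose (-5.2995, -1.4541, -0.3042)
step 2: θ'=1.5708 (R=2.0000) → pose (-2.7005, 0.4541, 1.5708)
step 3: θ'=1.5708 (straight) → pose (-2.7005, 2.9541, 1.5708)

(-2.7005, 2.9541, 1.5708)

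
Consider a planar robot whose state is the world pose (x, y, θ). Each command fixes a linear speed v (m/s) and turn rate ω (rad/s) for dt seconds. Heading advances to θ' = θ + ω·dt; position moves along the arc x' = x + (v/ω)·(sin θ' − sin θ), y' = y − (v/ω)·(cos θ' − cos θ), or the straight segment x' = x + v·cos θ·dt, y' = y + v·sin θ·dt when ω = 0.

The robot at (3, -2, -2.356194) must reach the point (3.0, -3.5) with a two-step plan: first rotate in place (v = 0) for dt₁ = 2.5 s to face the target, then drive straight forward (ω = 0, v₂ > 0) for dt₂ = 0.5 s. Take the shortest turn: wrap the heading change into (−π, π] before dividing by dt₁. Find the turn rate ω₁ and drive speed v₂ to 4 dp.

heading to target = atan2(-3.5−-2, 3−3) = -1.5708
Δθ = wrap(-1.5708 − -2.3562) = 0.7854; ω₁ = Δθ/dt₁ = 0.3142
distance = √((3−3)² + (-3.5−-2)²) = 1.5000; v₂ = distance/dt₂ = 3.0000

ω₁ = 0.3142, v₂ = 3.0000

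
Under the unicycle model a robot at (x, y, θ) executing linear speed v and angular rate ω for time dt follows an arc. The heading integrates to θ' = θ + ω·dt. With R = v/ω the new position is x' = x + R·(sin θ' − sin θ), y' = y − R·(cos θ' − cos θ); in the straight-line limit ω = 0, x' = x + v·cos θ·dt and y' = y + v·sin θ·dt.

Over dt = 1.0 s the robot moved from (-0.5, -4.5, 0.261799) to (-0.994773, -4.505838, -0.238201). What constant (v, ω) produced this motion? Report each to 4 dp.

Δθ = -0.238201 − 0.261799 = -0.500000
ω = Δθ/dt = -0.500000/1.0 = -0.5000
R = Δx/(sin θ' − sin θ) = 1.0000
v = R·ω = 1.0000·-0.5000 = -0.5000

v = -0.5000, ω = -0.5000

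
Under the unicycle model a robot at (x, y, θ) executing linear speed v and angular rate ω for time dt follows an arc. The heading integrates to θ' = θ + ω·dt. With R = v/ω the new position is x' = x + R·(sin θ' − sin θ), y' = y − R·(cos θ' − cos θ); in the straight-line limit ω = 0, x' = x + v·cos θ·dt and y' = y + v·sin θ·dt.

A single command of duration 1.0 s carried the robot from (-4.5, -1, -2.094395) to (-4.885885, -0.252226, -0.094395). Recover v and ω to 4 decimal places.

Δθ = -0.094395 − -2.094395 = 2.000000
ω = Δθ/dt = 2.000000/1.0 = 2.0000
R = −Δy/(cos θ' − cos θ) = -0.5000
v = R·ω = -0.5000·2.0000 = -1.0000

v = -1.0000, ω = 2.0000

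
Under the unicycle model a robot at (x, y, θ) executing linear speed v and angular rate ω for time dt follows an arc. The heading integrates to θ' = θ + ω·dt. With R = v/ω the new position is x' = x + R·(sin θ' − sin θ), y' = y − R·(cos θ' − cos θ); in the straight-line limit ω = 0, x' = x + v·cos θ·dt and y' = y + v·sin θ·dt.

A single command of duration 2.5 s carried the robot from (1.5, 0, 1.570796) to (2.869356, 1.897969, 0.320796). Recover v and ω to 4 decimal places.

Δθ = 0.320796 − 1.570796 = -1.250000
ω = Δθ/dt = -1.250000/2.5 = -0.5000
R = −Δy/(cos θ' − cos θ) = -2.0000
v = R·ω = -2.0000·-0.5000 = 1.0000

v = 1.0000, ω = -0.5000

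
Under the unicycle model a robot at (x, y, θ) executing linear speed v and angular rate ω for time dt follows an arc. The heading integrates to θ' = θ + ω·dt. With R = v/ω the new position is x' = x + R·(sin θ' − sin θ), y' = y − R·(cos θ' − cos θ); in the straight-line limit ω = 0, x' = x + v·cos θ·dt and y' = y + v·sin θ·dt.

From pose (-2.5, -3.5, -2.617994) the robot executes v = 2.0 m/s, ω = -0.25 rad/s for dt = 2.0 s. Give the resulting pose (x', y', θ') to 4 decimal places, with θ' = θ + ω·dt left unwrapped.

(-6.3112, -4.5696, -3.1180)

θ' = -2.6180 + -0.25·2.0 = -3.1180
R = v/ω = 2.0/-0.25 = -8.0000
x' = -2.5 + -8.0000·(sin -3.1180 − sin -2.6180) = -6.3112
y' = -3.5 − -8.0000·(cos -3.1180 − cos -2.6180) = -4.5696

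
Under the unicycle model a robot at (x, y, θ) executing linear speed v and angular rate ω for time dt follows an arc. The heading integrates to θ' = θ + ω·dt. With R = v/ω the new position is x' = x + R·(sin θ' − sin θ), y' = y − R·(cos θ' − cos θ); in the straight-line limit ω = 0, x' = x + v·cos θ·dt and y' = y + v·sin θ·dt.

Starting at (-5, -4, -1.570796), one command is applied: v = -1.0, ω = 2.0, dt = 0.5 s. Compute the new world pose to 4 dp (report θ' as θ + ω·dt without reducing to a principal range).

(-5.2298, -3.5793, -0.5708)

θ' = -1.5708 + 2.0·0.5 = -0.5708
R = v/ω = -1.0/2.0 = -0.5000
x' = -5 + -0.5000·(sin -0.5708 − sin -1.5708) = -5.2298
y' = -4 − -0.5000·(cos -0.5708 − cos -1.5708) = -3.5793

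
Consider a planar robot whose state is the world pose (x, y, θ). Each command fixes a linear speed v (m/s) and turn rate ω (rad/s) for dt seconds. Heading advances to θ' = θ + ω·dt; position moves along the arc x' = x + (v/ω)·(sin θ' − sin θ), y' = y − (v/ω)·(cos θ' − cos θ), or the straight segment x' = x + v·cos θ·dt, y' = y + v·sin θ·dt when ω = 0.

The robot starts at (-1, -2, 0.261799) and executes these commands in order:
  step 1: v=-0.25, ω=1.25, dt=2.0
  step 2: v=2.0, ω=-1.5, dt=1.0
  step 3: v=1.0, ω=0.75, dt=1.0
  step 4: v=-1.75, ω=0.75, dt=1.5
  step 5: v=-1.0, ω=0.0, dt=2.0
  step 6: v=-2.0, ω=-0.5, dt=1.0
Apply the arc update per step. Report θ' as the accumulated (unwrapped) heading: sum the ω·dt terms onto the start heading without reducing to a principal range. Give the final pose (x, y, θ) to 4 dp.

(4.1515, -1.6063, 2.6368)

step 1: θ'=2.7618 (R=-0.2000) → pose (-1.0224, -2.3789, 2.7618)
step 2: θ'=1.2618 (R=-1.3333) → pose (-1.7983, -0.7351, 1.2618)
step 3: θ'=2.0118 (R=1.3333) → pose (-1.8627, 0.2395, 2.0118)
step 4: θ'=3.1368 (R=-2.3333) → pose (0.2362, -1.0979, 3.1368)
step 5: θ'=3.1368 (straight) → pose (2.2362, -1.1075, 3.1368)
step 6: θ'=2.6368 (R=4.0000) → pose (4.1515, -1.6063, 2.6368)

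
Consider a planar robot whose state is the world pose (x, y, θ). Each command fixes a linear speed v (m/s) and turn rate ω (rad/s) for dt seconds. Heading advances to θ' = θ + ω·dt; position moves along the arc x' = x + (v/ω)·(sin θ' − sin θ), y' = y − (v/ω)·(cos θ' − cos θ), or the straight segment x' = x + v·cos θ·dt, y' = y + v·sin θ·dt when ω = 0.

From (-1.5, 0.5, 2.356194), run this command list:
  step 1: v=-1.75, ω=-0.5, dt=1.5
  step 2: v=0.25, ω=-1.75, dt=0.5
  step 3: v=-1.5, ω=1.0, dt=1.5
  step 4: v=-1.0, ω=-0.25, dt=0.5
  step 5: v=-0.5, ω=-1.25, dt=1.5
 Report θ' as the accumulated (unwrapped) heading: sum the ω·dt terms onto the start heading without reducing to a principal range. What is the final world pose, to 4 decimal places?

step 1: θ'=1.6062 (R=3.5000) → pose (-0.4771, -1.8510, 1.6062)
step 2: θ'=0.7312 (R=-0.1429) → pose (-0.4297, -1.7396, 0.7312)
step 3: θ'=2.2312 (R=-1.5000) → pose (-0.6127, -3.7763, 2.2312)
step 4: θ'=2.1062 (R=4.0000) → pose (-0.3314, -4.1893, 2.1062)
step 5: θ'=0.2312 (R=0.4000) → pose (-0.5838, -4.7827, 0.2312)

(-0.5838, -4.7827, 0.2312)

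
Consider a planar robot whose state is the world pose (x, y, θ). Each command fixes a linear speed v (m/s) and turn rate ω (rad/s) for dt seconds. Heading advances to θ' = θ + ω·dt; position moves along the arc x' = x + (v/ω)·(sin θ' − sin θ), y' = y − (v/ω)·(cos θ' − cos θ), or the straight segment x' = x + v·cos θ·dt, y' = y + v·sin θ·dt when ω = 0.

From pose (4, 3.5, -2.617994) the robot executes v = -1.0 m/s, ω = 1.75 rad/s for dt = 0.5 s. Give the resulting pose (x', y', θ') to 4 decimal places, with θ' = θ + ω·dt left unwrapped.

(4.2773, 3.8970, -1.7430)

θ' = -2.6180 + 1.75·0.5 = -1.7430
R = v/ω = -1.0/1.75 = -0.5714
x' = 4 + -0.5714·(sin -1.7430 − sin -2.6180) = 4.2773
y' = 3.5 − -0.5714·(cos -1.7430 − cos -2.6180) = 3.8970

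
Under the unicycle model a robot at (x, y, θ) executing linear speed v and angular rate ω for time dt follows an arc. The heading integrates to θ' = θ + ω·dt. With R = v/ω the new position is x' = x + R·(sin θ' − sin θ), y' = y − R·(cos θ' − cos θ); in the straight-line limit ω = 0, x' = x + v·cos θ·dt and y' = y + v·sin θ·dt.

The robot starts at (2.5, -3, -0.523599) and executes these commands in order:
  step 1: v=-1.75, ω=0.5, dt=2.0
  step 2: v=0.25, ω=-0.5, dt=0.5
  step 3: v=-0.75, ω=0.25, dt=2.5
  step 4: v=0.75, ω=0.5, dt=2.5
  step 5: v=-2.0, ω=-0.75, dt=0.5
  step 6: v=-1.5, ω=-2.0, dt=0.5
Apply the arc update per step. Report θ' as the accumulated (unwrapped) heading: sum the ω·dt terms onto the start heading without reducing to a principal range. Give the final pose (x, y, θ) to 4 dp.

step 1: θ'=0.4764 (R=-3.5000) → pose (-0.8550, -2.9208, 0.4764)
step 2: θ'=0.2264 (R=-0.5000) → pose (-0.7380, -2.8779, 0.2264)
step 3: θ'=0.8514 (R=-3.0000) → pose (-2.3212, -3.8245, 0.8514)
step 4: θ'=2.1014 (R=1.5000) → pose (-2.1557, -2.0771, 2.1014)
step 5: θ'=1.7264 (R=2.6667) → pose (-1.8213, -3.0133, 1.7264)
step 6: θ'=0.7264 (R=0.7500) → pose (-2.0641, -3.6902, 0.7264)

(-2.0641, -3.6902, 0.7264)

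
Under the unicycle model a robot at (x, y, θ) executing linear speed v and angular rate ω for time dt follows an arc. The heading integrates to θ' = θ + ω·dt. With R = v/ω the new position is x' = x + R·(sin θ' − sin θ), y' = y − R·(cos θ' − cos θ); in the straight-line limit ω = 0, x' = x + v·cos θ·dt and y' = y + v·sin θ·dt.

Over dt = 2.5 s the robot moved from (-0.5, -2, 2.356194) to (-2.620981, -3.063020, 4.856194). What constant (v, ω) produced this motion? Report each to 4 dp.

v = 1.2500, ω = 1.0000

Δθ = 4.856194 − 2.356194 = 2.500000
ω = Δθ/dt = 2.500000/2.5 = 1.0000
R = Δx/(sin θ' − sin θ) = 1.2500
v = R·ω = 1.2500·1.0000 = 1.2500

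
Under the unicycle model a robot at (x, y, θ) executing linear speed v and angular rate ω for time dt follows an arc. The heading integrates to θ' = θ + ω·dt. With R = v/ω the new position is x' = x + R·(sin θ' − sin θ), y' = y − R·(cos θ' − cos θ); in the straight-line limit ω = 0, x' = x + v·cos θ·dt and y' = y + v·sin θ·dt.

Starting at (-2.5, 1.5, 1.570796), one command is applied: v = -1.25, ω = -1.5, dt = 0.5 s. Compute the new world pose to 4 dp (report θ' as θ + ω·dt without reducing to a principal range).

θ' = 1.5708 + -1.5·0.5 = 0.8208
R = v/ω = -1.25/-1.5 = 0.8333
x' = -2.5 + 0.8333·(sin 0.8208 − sin 1.5708) = -2.7236
y' = 1.5 − 0.8333·(cos 0.8208 − cos 1.5708) = 0.9320

(-2.7236, 0.9320, 0.8208)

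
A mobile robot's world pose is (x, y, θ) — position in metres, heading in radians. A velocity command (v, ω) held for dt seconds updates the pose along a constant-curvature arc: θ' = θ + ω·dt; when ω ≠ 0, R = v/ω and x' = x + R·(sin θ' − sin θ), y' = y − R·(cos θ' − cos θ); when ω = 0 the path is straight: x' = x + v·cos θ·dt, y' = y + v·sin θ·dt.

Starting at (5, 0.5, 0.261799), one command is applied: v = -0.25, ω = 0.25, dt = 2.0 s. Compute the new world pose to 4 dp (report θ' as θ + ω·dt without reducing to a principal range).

θ' = 0.2618 + 0.25·2.0 = 0.7618
R = v/ω = -0.25/0.25 = -1.0000
x' = 5 + -1.0000·(sin 0.7618 − sin 0.2618) = 4.5686
y' = 0.5 − -1.0000·(cos 0.7618 − cos 0.2618) = 0.2577

(4.5686, 0.2577, 0.7618)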